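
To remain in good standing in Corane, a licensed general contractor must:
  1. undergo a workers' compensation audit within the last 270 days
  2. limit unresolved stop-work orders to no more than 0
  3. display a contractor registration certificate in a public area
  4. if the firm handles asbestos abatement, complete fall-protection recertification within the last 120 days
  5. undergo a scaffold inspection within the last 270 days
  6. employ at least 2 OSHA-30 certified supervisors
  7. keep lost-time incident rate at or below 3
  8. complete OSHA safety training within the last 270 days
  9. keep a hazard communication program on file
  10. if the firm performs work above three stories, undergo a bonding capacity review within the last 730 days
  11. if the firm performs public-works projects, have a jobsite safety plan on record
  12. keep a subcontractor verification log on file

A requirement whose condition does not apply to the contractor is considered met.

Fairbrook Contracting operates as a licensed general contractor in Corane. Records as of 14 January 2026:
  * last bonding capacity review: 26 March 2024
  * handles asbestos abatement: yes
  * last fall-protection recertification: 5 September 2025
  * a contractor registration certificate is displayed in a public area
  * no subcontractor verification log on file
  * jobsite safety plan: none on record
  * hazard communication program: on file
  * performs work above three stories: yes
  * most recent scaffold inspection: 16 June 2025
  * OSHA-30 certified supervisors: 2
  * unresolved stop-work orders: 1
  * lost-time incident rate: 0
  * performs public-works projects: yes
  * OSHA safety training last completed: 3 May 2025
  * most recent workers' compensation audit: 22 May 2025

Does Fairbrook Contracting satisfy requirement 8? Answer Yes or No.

8. OSHA safety training 256 days ago vs limit 270 → met

Yes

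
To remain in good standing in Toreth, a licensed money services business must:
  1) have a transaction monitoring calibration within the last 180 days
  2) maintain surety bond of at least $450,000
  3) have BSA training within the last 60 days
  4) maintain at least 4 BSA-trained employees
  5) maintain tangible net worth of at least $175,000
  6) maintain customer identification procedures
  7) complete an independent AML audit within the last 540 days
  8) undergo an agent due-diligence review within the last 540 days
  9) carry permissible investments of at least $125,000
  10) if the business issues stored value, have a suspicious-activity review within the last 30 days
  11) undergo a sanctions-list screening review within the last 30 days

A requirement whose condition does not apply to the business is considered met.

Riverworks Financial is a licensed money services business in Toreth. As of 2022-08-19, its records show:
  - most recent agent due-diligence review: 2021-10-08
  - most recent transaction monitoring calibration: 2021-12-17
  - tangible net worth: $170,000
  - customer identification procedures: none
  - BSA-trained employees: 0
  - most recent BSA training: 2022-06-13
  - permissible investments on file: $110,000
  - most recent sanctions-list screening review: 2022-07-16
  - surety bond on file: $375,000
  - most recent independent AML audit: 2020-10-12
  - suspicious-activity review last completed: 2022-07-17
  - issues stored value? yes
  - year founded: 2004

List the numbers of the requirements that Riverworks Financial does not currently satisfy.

1, 2, 3, 4, 5, 6, 7, 9, 10, 11

1. transaction monitoring calibration 245 days ago vs limit 180 → not met
2. surety bond $375,000 < $450,000 → not met
3. BSA training 67 days ago vs limit 60 → not met
4. BSA-trained employees 0 < 4 → not met
5. tangible net worth $170,000 < $175,000 → not met
6. customer identification procedures absent → not met
7. independent AML audit 676 days ago vs limit 540 → not met
8. agent due-diligence review 315 days ago vs limit 540 → met
9. permissible investments $110,000 < $125,000 → not met
10. condition 'issues stored value' holds; suspicious-activity review 33 days ago vs limit 30 → not met
11. sanctions-list screening review 34 days ago vs limit 30 → not met
Not met: 1, 2, 3, 4, 5, 6, 7, 9, 10, 11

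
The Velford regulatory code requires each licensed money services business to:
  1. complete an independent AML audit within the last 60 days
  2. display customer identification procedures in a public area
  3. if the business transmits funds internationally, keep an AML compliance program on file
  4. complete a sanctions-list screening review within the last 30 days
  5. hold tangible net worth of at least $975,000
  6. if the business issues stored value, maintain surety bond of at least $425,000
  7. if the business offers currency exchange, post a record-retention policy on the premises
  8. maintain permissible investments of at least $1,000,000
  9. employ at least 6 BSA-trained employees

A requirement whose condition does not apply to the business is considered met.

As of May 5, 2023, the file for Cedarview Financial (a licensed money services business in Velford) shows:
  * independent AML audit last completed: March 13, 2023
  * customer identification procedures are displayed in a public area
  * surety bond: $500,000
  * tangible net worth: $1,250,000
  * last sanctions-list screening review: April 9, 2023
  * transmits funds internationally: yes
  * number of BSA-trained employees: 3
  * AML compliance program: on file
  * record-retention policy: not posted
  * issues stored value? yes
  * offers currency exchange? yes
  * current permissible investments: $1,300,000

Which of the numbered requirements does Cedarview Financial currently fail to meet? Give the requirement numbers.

1. independent AML audit 53 days ago vs limit 60 → met
2. customer identification procedures present → met
3. condition 'transmits funds internationally' holds; AML compliance program present → met
4. sanctions-list screening review 26 days ago vs limit 30 → met
5. tangible net worth $1,250,000 ≥ $975,000 → met
6. condition 'issues stored value' holds; surety bond $500,000 ≥ $425,000 → met
7. condition 'offers currency exchange' holds; record-retention policy absent → not met
8. permissible investments $1,300,000 ≥ $1,000,000 → met
9. BSA-trained employees 3 < 6 → not met
Not met: 7, 9

7, 9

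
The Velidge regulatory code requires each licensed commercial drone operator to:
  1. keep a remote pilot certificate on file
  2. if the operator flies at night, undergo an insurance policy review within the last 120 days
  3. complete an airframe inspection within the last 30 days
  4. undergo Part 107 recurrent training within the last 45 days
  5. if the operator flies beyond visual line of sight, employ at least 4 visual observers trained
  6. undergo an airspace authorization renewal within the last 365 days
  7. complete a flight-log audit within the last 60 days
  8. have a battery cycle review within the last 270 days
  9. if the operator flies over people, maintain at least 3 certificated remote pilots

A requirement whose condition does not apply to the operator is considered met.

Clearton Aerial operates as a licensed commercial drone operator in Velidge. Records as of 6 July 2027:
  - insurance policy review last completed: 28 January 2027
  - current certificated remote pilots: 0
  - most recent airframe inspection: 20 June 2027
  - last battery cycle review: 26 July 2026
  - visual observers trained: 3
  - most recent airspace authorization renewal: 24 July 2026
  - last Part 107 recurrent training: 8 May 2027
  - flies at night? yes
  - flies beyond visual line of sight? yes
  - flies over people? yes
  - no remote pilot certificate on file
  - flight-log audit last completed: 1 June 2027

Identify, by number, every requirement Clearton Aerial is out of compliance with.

1, 2, 4, 5, 8, 9

1. remote pilot certificate absent → not met
2. condition 'flies at night' holds; insurance policy review 159 days ago vs limit 120 → not met
3. airframe inspection 16 days ago vs limit 30 → met
4. Part 107 recurrent training 59 days ago vs limit 45 → not met
5. condition 'flies beyond visual line of sight' holds; visual observers trained 3 < 4 → not met
6. airspace authorization renewal 347 days ago vs limit 365 → met
7. flight-log audit 35 days ago vs limit 60 → met
8. battery cycle review 345 days ago vs limit 270 → not met
9. condition 'flies over people' holds; certificated remote pilots 0 < 3 → not met
Not met: 1, 2, 4, 5, 8, 9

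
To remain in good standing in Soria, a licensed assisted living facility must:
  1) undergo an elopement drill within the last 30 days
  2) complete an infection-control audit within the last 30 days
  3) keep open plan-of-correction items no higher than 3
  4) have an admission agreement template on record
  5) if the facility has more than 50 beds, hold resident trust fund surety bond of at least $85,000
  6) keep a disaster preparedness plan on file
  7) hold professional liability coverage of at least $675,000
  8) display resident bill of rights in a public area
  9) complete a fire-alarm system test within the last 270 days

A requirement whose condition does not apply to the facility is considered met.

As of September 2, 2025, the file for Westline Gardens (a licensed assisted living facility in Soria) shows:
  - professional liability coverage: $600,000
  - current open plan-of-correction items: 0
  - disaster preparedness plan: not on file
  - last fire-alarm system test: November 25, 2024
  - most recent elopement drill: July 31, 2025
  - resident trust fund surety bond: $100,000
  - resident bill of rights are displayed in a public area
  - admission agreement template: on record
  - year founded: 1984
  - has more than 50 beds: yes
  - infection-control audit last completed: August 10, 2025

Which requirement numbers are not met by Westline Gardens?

1, 6, 7, 9

1. elopement drill 33 days ago vs limit 30 → not met
2. infection-control audit 23 days ago vs limit 30 → met
3. open plan-of-correction items 0 ≤ 3 → met
4. admission agreement template present → met
5. condition 'has more than 50 beds' holds; resident trust fund surety bond $100,000 ≥ $85,000 → met
6. disaster preparedness plan absent → not met
7. professional liability coverage $600,000 < $675,000 → not met
8. resident bill of rights present → met
9. fire-alarm system test 281 days ago vs limit 270 → not met
Not met: 1, 6, 7, 9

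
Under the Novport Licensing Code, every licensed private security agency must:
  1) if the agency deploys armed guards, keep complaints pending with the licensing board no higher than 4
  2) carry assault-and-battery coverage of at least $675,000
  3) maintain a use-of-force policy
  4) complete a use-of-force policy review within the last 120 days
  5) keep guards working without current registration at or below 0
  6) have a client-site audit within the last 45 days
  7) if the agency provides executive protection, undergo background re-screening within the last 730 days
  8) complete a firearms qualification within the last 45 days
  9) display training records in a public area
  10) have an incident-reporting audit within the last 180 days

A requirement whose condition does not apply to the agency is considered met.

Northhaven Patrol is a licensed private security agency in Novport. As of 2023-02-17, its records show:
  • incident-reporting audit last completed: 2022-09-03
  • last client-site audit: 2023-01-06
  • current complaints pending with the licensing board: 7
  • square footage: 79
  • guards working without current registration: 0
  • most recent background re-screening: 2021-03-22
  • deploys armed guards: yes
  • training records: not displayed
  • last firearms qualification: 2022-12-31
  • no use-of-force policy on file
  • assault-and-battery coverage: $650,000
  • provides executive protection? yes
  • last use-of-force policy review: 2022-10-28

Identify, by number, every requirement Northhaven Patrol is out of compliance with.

1. condition 'deploys armed guards' holds; complaints pending with the licensing board 7 > 4 → not met
2. assault-and-battery coverage $650,000 < $675,000 → not met
3. use-of-force policy absent → not met
4. use-of-force policy review 112 days ago vs limit 120 → met
5. guards working without current registration 0 ≤ 0 → met
6. client-site audit 42 days ago vs limit 45 → met
7. condition 'provides executive protection' holds; background re-screening 697 days ago vs limit 730 → met
8. firearms qualification 48 days ago vs limit 45 → not met
9. training records absent → not met
10. incident-reporting audit 167 days ago vs limit 180 → met
Not met: 1, 2, 3, 8, 9

1, 2, 3, 8, 9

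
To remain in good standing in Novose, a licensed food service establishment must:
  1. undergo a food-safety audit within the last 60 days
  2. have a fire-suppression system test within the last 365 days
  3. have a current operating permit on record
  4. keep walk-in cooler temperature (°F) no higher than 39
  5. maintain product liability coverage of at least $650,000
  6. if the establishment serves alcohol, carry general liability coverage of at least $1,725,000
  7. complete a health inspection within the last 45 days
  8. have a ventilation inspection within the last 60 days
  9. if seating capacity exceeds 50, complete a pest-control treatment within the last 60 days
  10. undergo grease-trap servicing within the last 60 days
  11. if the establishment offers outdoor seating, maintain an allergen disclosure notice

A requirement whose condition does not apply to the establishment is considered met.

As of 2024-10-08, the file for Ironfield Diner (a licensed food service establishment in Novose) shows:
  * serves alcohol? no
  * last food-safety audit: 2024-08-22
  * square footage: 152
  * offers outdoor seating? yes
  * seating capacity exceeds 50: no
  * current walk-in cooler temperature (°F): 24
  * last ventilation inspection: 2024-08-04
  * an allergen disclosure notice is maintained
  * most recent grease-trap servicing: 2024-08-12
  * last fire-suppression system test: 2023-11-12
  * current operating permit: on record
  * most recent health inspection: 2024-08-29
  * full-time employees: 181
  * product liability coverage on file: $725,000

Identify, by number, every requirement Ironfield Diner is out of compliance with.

8

1. food-safety audit 47 days ago vs limit 60 → met
2. fire-suppression system test 331 days ago vs limit 365 → met
3. current operating permit present → met
4. walk-in cooler temperature (°F) 24 ≤ 39 → met
5. product liability coverage $725,000 ≥ $650,000 → met
6. condition 'serves alcohol' does not hold → requirement n/a → met
7. health inspection 40 days ago vs limit 45 → met
8. ventilation inspection 65 days ago vs limit 60 → not met
9. condition 'seating capacity exceeds 50' does not hold → requirement n/a → met
10. grease-trap servicing 57 days ago vs limit 60 → met
11. condition 'offers outdoor seating' holds; allergen disclosure notice present → met
Not met: 8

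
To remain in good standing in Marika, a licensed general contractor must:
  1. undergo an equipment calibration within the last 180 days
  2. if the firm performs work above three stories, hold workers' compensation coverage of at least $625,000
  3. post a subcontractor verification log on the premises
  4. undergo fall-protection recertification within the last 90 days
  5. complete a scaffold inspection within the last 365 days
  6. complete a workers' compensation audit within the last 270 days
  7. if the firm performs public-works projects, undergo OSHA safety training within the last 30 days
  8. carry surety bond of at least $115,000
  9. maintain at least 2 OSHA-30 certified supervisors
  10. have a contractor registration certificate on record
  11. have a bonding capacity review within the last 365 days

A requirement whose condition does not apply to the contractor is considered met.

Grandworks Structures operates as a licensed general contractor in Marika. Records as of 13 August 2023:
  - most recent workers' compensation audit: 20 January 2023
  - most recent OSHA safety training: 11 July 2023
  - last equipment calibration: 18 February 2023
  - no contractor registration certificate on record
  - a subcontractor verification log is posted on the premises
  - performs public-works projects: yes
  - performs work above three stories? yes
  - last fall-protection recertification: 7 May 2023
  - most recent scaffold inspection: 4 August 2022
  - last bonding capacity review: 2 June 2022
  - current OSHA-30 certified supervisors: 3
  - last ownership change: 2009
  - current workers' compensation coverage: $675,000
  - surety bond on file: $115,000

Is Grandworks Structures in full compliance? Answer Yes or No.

No

1. equipment calibration 176 days ago vs limit 180 → met
2. condition 'performs work above three stories' holds; workers' compensation coverage $675,000 ≥ $625,000 → met
3. subcontractor verification log present → met
4. fall-protection recertification 98 days ago vs limit 90 → not met
5. scaffold inspection 374 days ago vs limit 365 → not met
6. workers' compensation audit 205 days ago vs limit 270 → met
7. condition 'performs public-works projects' holds; OSHA safety training 33 days ago vs limit 30 → not met
8. surety bond $115,000 ≥ $115,000 → met
9. OSHA-30 certified supervisors 3 ≥ 2 → met
10. contractor registration certificate absent → not met
11. bonding capacity review 437 days ago vs limit 365 → not met
Not met: 4, 5, 7, 10, 11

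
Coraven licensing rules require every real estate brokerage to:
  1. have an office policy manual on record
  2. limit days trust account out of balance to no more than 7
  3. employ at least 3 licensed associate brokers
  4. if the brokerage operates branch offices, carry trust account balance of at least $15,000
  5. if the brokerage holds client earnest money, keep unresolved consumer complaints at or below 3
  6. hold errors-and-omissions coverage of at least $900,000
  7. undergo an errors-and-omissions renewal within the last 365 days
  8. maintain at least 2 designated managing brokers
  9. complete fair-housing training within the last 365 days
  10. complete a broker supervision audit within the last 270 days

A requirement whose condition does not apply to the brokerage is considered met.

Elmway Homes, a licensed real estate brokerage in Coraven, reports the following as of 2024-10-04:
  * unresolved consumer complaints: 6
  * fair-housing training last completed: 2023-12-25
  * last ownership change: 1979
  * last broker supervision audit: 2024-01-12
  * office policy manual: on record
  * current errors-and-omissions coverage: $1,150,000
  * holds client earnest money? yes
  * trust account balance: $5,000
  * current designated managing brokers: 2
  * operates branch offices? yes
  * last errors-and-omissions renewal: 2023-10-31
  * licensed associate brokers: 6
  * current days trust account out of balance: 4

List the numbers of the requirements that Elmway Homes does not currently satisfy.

4, 5

1. office policy manual present → met
2. days trust account out of balance 4 ≤ 7 → met
3. licensed associate brokers 6 ≥ 3 → met
4. condition 'operates branch offices' holds; trust account balance $5,000 < $15,000 → not met
5. condition 'holds client earnest money' holds; unresolved consumer complaints 6 > 3 → not met
6. errors-and-omissions coverage $1,150,000 ≥ $900,000 → met
7. errors-and-omissions renewal 339 days ago vs limit 365 → met
8. designated managing brokers 2 ≥ 2 → met
9. fair-housing training 284 days ago vs limit 365 → met
10. broker supervision audit 266 days ago vs limit 270 → met
Not met: 4, 5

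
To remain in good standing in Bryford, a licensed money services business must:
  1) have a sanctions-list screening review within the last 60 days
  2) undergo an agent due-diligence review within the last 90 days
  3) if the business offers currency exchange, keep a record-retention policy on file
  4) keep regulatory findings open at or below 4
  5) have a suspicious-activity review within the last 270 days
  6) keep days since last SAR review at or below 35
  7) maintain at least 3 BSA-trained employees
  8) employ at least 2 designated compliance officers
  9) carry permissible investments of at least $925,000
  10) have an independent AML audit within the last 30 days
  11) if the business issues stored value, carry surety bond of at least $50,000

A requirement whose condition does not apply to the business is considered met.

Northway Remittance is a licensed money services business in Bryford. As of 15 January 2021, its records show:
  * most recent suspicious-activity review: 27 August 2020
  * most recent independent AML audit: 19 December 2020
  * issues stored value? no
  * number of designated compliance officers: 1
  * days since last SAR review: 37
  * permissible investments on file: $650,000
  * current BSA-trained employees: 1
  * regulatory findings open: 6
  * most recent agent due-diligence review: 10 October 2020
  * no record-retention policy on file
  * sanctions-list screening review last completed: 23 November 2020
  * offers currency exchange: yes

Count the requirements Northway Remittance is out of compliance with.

1. sanctions-list screening review 53 days ago vs limit 60 → met
2. agent due-diligence review 97 days ago vs limit 90 → not met
3. condition 'offers currency exchange' holds; record-retention policy absent → not met
4. regulatory findings open 6 > 4 → not met
5. suspicious-activity review 141 days ago vs limit 270 → met
6. days since last SAR review 37 > 35 → not met
7. BSA-trained employees 1 < 3 → not met
8. designated compliance officers 1 < 2 → not met
9. permissible investments $650,000 < $925,000 → not met
10. independent AML audit 27 days ago vs limit 30 → met
11. condition 'issues stored value' does not hold → requirement n/a → met
Not met: 7 of 11

7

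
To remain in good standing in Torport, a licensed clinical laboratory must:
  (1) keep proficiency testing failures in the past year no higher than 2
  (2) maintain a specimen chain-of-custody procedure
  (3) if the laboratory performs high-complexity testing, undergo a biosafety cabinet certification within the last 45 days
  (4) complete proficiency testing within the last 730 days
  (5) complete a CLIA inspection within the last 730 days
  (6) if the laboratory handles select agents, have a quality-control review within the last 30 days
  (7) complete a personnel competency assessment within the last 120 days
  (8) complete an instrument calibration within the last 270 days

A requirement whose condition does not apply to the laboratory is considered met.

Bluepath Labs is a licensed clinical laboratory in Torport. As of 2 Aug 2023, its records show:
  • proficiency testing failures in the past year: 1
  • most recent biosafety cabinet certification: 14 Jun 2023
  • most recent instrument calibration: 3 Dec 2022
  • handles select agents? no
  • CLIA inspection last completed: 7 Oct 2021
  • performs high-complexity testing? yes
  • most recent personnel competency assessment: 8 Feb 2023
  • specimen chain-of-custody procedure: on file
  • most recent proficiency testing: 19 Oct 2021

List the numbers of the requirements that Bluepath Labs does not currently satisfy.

1. proficiency testing failures in the past year 1 ≤ 2 → met
2. specimen chain-of-custody procedure present → met
3. condition 'performs high-complexity testing' holds; biosafety cabinet certification 49 days ago vs limit 45 → not met
4. proficiency testing 652 days ago vs limit 730 → met
5. CLIA inspection 664 days ago vs limit 730 → met
6. condition 'handles select agents' does not hold → requirement n/a → met
7. personnel competency assessment 175 days ago vs limit 120 → not met
8. instrument calibration 242 days ago vs limit 270 → met
Not met: 3, 7

3, 7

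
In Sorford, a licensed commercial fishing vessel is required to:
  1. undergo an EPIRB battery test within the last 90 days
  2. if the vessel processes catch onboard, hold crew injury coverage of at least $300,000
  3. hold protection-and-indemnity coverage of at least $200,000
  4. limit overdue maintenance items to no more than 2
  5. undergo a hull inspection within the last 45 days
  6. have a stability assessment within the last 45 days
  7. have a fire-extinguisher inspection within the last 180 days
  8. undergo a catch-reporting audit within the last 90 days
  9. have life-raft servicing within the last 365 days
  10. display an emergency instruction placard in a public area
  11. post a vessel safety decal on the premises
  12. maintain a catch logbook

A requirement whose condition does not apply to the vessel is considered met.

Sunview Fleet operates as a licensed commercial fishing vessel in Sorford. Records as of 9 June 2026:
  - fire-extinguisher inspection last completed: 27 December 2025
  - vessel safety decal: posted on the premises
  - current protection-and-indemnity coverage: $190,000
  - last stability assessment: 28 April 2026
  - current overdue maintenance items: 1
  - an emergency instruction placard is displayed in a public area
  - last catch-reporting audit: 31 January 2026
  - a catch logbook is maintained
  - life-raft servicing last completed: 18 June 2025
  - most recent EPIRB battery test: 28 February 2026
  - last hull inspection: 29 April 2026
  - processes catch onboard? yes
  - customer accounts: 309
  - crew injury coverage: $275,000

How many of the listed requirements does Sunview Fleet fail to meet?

4

1. EPIRB battery test 101 days ago vs limit 90 → not met
2. condition 'processes catch onboard' holds; crew injury coverage $275,000 < $300,000 → not met
3. protection-and-indemnity coverage $190,000 < $200,000 → not met
4. overdue maintenance items 1 ≤ 2 → met
5. hull inspection 41 days ago vs limit 45 → met
6. stability assessment 42 days ago vs limit 45 → met
7. fire-extinguisher inspection 164 days ago vs limit 180 → met
8. catch-reporting audit 129 days ago vs limit 90 → not met
9. life-raft servicing 356 days ago vs limit 365 → met
10. emergency instruction placard present → met
11. vessel safety decal present → met
12. catch logbook present → met
Not met: 4 of 12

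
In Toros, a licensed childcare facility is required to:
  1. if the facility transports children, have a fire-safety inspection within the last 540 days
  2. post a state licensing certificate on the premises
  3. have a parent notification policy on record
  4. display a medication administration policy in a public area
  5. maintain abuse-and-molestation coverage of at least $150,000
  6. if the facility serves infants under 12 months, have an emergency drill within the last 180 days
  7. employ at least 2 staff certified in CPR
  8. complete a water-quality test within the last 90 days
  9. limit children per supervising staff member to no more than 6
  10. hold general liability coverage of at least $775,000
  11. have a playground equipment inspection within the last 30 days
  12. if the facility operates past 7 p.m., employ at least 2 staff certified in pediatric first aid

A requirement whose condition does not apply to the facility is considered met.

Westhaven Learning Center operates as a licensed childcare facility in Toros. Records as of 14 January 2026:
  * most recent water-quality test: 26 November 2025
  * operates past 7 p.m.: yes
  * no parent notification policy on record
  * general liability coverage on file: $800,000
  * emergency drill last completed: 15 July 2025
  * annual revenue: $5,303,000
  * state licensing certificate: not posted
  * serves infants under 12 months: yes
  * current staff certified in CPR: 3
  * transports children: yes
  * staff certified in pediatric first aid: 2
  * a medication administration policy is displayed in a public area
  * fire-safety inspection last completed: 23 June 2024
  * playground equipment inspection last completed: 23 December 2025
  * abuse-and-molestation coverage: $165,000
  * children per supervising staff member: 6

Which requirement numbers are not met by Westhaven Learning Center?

1, 2, 3, 6

1. condition 'transports children' holds; fire-safety inspection 570 days ago vs limit 540 → not met
2. state licensing certificate absent → not met
3. parent notification policy absent → not met
4. medication administration policy present → met
5. abuse-and-molestation coverage $165,000 ≥ $150,000 → met
6. condition 'serves infants under 12 months' holds; emergency drill 183 days ago vs limit 180 → not met
7. staff certified in CPR 3 ≥ 2 → met
8. water-quality test 49 days ago vs limit 90 → met
9. children per supervising staff member 6 ≤ 6 → met
10. general liability coverage $800,000 ≥ $775,000 → met
11. playground equipment inspection 22 days ago vs limit 30 → met
12. condition 'operates past 7 p.m.' holds; staff certified in pediatric first aid 2 ≥ 2 → met
Not met: 1, 2, 3, 6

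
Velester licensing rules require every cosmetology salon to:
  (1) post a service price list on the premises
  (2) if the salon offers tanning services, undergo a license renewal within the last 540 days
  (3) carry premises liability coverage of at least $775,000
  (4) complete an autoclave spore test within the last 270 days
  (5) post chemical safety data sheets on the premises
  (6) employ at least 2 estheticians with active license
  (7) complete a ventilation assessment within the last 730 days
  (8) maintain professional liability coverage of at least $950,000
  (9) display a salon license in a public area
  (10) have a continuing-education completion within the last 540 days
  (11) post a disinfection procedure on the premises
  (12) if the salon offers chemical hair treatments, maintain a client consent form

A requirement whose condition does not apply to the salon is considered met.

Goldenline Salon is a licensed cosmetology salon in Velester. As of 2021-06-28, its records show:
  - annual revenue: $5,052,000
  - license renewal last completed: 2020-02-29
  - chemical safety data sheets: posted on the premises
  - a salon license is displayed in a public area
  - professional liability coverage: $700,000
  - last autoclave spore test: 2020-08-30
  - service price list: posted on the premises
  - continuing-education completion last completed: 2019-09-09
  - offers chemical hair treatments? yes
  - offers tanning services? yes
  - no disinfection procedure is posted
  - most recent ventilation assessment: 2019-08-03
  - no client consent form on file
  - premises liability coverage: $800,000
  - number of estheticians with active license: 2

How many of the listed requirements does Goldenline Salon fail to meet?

1. service price list present → met
2. condition 'offers tanning services' holds; license renewal 485 days ago vs limit 540 → met
3. premises liability coverage $800,000 ≥ $775,000 → met
4. autoclave spore test 302 days ago vs limit 270 → not met
5. chemical safety data sheets present → met
6. estheticians with active license 2 ≥ 2 → met
7. ventilation assessment 695 days ago vs limit 730 → met
8. professional liability coverage $700,000 < $950,000 → not met
9. salon license present → met
10. continuing-education completion 658 days ago vs limit 540 → not met
11. disinfection procedure absent → not met
12. condition 'offers chemical hair treatments' holds; client consent form absent → not met
Not met: 5 of 12

5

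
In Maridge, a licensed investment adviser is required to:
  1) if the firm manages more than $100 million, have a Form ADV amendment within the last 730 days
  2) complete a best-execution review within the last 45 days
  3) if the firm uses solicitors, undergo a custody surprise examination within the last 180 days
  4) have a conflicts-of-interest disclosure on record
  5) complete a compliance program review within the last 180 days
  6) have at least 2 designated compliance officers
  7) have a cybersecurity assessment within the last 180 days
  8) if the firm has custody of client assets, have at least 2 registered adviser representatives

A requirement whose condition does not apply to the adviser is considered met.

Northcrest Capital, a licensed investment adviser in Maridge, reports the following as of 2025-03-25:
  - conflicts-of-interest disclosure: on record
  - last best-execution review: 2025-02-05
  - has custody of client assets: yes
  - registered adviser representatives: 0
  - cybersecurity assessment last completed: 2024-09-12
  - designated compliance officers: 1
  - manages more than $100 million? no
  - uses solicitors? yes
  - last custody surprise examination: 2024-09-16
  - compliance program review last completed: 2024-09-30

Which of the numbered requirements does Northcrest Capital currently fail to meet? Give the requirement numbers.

2, 3, 6, 7, 8

1. condition 'manages more than $100 million' does not hold → requirement n/a → met
2. best-execution review 48 days ago vs limit 45 → not met
3. condition 'uses solicitors' holds; custody surprise examination 190 days ago vs limit 180 → not met
4. conflicts-of-interest disclosure present → met
5. compliance program review 176 days ago vs limit 180 → met
6. designated compliance officers 1 < 2 → not met
7. cybersecurity assessment 194 days ago vs limit 180 → not met
8. condition 'has custody of client assets' holds; registered adviser representatives 0 < 2 → not met
Not met: 2, 3, 6, 7, 8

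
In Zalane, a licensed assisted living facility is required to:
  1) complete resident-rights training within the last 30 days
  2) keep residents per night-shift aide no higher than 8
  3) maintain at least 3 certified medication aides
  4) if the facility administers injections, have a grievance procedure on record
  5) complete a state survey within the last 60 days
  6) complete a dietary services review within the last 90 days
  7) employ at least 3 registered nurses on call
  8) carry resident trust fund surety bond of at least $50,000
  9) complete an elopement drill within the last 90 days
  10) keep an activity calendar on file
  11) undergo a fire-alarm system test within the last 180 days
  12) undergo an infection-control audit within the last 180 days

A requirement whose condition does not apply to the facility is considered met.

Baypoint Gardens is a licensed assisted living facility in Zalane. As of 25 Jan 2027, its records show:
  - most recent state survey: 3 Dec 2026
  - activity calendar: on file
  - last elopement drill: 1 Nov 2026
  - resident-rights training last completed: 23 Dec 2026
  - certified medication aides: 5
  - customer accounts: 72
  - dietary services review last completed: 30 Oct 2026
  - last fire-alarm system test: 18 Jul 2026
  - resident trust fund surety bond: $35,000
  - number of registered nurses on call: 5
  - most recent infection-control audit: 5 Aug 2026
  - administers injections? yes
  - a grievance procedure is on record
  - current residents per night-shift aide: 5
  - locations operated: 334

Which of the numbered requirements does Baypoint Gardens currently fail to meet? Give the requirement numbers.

1, 8, 11

1. resident-rights training 33 days ago vs limit 30 → not met
2. residents per night-shift aide 5 ≤ 8 → met
3. certified medication aides 5 ≥ 3 → met
4. condition 'administers injections' holds; grievance procedure present → met
5. state survey 53 days ago vs limit 60 → met
6. dietary services review 87 days ago vs limit 90 → met
7. registered nurses on call 5 ≥ 3 → met
8. resident trust fund surety bond $35,000 < $50,000 → not met
9. elopement drill 85 days ago vs limit 90 → met
10. activity calendar present → met
11. fire-alarm system test 191 days ago vs limit 180 → not met
12. infection-control audit 173 days ago vs limit 180 → met
Not met: 1, 8, 11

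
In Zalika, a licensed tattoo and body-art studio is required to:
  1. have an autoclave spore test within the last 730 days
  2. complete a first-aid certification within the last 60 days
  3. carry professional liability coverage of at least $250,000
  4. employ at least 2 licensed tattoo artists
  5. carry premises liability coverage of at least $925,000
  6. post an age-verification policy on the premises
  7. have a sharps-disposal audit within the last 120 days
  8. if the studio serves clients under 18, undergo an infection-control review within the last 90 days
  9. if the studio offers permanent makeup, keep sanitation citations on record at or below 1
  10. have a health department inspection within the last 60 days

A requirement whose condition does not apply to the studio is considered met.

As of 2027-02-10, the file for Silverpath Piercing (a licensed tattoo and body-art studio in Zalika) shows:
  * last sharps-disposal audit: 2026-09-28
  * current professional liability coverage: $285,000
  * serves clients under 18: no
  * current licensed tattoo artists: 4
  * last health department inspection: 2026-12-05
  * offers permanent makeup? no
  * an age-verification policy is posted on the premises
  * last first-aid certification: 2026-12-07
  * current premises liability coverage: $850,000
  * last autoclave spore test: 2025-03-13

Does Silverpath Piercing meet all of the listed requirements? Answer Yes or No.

1. autoclave spore test 699 days ago vs limit 730 → met
2. first-aid certification 65 days ago vs limit 60 → not met
3. professional liability coverage $285,000 ≥ $250,000 → met
4. licensed tattoo artists 4 ≥ 2 → met
5. premises liability coverage $850,000 < $925,000 → not met
6. age-verification policy present → met
7. sharps-disposal audit 135 days ago vs limit 120 → not met
8. condition 'serves clients under 18' does not hold → requirement n/a → met
9. condition 'offers permanent makeup' does not hold → requirement n/a → met
10. health department inspection 67 days ago vs limit 60 → not met
Not met: 2, 5, 7, 10

No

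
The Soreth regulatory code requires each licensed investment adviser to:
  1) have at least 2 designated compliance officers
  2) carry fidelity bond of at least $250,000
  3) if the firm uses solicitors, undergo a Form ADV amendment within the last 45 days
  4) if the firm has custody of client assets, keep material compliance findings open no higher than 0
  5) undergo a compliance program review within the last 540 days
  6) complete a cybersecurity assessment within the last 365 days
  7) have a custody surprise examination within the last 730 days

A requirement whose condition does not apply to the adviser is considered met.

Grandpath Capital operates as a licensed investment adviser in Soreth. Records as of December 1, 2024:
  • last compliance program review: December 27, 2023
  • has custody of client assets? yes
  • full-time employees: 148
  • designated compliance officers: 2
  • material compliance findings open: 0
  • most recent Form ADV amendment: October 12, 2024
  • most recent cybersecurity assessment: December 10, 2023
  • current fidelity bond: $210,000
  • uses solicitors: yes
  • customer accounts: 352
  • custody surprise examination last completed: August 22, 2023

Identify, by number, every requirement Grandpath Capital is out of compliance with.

2, 3

1. designated compliance officers 2 ≥ 2 → met
2. fidelity bond $210,000 < $250,000 → not met
3. condition 'uses solicitors' holds; Form ADV amendment 50 days ago vs limit 45 → not met
4. condition 'has custody of client assets' holds; material compliance findings open 0 ≤ 0 → met
5. compliance program review 340 days ago vs limit 540 → met
6. cybersecurity assessment 357 days ago vs limit 365 → met
7. custody surprise examination 467 days ago vs limit 730 → met
Not met: 2, 3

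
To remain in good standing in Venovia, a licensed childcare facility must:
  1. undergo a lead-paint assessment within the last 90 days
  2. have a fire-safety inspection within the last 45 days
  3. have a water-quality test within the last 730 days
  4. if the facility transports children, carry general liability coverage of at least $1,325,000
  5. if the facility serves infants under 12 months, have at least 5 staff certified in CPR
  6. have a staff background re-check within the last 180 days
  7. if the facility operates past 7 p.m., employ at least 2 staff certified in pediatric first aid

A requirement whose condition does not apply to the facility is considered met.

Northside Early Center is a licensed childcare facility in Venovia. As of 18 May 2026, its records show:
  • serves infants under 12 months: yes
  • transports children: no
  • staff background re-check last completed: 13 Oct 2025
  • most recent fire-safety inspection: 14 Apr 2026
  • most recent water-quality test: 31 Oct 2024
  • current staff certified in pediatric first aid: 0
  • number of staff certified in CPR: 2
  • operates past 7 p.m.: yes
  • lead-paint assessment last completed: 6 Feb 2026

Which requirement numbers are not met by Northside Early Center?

1, 5, 6, 7

1. lead-paint assessment 101 days ago vs limit 90 → not met
2. fire-safety inspection 34 days ago vs limit 45 → met
3. water-quality test 564 days ago vs limit 730 → met
4. condition 'transports children' does not hold → requirement n/a → met
5. condition 'serves infants under 12 months' holds; staff certified in CPR 2 < 5 → not met
6. staff background re-check 217 days ago vs limit 180 → not met
7. condition 'operates past 7 p.m.' holds; staff certified in pediatric first aid 0 < 2 → not met
Not met: 1, 5, 6, 7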